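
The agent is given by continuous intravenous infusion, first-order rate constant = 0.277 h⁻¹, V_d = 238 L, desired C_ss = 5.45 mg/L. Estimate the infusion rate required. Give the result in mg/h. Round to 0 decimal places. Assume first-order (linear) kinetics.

CL = k × Vd = 0.2770 × 238 = 65.93 L/h
At steady state, infusion rate R₀ = Css × CL = 5.45 × 65.93 = 359.3 mg/h

359 mg/h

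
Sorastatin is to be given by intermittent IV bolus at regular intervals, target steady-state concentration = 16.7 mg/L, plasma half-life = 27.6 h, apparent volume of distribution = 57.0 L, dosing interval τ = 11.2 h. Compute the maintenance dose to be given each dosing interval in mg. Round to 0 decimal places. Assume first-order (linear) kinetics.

268 mg

k = ln2 / t½ = 0.693147 / 27.6 = 0.02511 h⁻¹
CL = k × Vd = 0.02511 × 57.0 = 1.431 L/h
At steady state, Dose/τ = Css × CL.
Dose = Css × CL × τ = 16.7 × 1.431 × 11.2 = 267.7 mg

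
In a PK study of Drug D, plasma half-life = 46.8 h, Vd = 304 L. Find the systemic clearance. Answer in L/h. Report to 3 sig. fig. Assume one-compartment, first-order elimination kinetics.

k = ln2 / t½ = 0.693147 / 46.8 = 0.01481 h⁻¹
CL = k × Vd = 0.01481 × 304 = 4.502 L/h

4.50 L/h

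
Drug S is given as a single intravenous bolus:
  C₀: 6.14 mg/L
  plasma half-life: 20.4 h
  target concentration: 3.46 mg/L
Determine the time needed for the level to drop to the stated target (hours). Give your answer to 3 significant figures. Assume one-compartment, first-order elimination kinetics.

16.9 h

k = ln2 / t½ = 0.693147 / 20.4 = 0.03398 h⁻¹
t = ln(C₀ / C) / k = ln(6.140 / 3.46) / 0.03398
  = ln(1.775) / 0.03398 = 0.5738 / 0.03398 = 16.89 h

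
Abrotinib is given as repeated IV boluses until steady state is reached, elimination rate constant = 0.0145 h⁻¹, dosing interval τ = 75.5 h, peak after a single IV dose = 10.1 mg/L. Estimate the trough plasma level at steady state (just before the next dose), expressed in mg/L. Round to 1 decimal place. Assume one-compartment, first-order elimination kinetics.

5.1 mg/L

e^(−kτ) = e^(−0.01450 × 75.5) = 0.3346
Accumulation ratio R = 1 / (1 − e^(−kτ)) = 1 / (1 − 0.3346) = 1.503
Steady-state trough = C₀ × R × e^(−kτ) = 10.1 × 1.503 × 0.3346 = 5.079 mg/L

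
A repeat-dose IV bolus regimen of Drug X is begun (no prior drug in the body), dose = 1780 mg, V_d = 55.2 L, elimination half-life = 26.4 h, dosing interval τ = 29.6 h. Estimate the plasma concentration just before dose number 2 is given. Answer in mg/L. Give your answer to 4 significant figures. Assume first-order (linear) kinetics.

C₀ per dose = Dose / Vd = 1780 / 55.2 = 32.25 mg/L
k = ln2 / t½ = 0.693147 / 26.4 = 0.02626 h⁻¹
Fraction remaining after one interval: r = e^(−kτ) = e^(−0.02626 × 29.6) = 0.4596
Before dose 2, 1 dose has been given (aged 1τ).
C_trough = C₀ × r = 32.25 × 0.4596 = 14.82 mg/L

14.82 mg/L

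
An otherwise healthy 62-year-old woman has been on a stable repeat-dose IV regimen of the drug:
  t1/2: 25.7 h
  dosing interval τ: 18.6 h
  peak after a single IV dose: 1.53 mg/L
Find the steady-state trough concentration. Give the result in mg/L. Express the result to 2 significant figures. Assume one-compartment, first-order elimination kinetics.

k = ln2 / t½ = 0.693147 / 25.7 = 0.02697 h⁻¹
e^(−kτ) = e^(−0.02697 × 18.6) = 0.6055
Accumulation ratio R = 1 / (1 − e^(−kτ)) = 1 / (1 − 0.6055) = 2.535
Steady-state trough = C₀ × R × e^(−kτ) = 1.53 × 2.535 × 0.6055 = 2.348 mg/L

2.3 mg/L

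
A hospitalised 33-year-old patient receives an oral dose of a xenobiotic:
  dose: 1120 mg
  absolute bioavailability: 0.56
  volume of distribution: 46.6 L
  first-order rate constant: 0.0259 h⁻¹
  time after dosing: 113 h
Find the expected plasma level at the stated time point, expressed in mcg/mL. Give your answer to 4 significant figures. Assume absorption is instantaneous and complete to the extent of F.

Amount reaching circulation = F × Dose = 0.56 × 1120 = 627.2 mg
C₀ = F·Dose / Vd = 627.2 / 46.6 = 13.46 mg/L
C = C₀ · e^(−k·t) = 13.46 × e^(−0.02590 × 113)
  = 13.46 × 0.05357 = 0.7211 mg/L
(0.7211 mg/L = 0.7211 mcg/mL)

0.7211 mcg/mL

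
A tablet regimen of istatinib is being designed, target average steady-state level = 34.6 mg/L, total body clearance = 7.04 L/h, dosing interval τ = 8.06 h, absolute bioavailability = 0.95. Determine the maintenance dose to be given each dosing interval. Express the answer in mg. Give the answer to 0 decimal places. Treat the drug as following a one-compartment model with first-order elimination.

At steady state, F × (Dose/τ) = Css × CL.
Dose = Css × CL × τ / F = 34.6 × 7.040 × 8.06 / 0.95 = 2067 mg

2067 mg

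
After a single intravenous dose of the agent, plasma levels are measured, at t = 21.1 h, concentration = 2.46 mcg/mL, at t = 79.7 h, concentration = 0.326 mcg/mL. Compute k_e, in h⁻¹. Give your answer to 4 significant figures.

0.03449 h⁻¹

k = ln(C₁/C₂) / (t₂ − t₁) = ln(2.46/0.326) / (79.7 − 21.1)
  = 2.021 / 58.60 = 0.03449 h⁻¹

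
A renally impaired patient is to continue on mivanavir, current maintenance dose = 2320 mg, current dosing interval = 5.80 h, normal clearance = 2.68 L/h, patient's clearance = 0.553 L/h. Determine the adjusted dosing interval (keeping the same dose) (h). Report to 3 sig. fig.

28.1 h

To keep the same average steady-state level, dosing rate must scale with clearance.
CL ratio = 0.553 / 2.68 = 0.2063
New interval (same dose) = 5.80 / 0.2063 = 28.11 h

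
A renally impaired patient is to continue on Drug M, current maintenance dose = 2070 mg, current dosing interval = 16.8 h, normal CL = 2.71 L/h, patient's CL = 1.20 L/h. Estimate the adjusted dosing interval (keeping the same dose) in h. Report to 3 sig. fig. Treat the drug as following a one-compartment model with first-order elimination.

To keep the same average steady-state level, dosing rate must scale with clearance.
CL ratio = 1.20 / 2.71 = 0.4428
New interval (same dose) = 16.8 / 0.4428 = 37.94 h

37.9 h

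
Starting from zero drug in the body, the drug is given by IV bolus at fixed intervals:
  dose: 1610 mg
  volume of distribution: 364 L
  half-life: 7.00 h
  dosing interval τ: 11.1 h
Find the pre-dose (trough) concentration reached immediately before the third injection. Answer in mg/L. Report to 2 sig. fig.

2.0 mg/L

C₀ per dose = Dose / Vd = 1610 / 364 = 4.423 mg/L
k = ln2 / t½ = 0.693147 / 7.00 = 0.09902 h⁻¹
Fraction remaining after one interval: r = e^(−kτ) = e^(−0.09902 × 11.1) = 0.3332
Before dose 3, 2 doses have been given (aged 1τ, 2τ).
C_trough = C₀ × (r + r²) = 4.423 × (0.3332 + 0.1110) = 1.965 mg/L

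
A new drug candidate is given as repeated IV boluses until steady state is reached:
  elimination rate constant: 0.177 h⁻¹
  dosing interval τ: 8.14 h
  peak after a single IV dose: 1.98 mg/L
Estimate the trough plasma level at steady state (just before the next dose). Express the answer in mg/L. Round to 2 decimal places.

e^(−kτ) = e^(−0.1770 × 8.14) = 0.2367
Accumulation ratio R = 1 / (1 − e^(−kτ)) = 1 / (1 − 0.2367) = 1.310
Steady-state trough = C₀ × R × e^(−kτ) = 1.98 × 1.310 × 0.2367 = 0.6140 mg/L

0.61 mg/L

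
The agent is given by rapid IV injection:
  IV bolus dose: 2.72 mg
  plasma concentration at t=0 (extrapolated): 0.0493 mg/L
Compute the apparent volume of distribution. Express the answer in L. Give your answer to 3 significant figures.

55.2 L

Vd = Dose / C₀ = 2.720 / 0.0493 = 55.17 L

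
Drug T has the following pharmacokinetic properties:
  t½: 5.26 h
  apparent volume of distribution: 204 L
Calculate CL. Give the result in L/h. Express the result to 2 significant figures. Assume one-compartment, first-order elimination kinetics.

27 L/h

k = ln2 / t½ = 0.693147 / 5.26 = 0.1318 h⁻¹
CL = k × Vd = 0.1318 × 204 = 26.89 L/h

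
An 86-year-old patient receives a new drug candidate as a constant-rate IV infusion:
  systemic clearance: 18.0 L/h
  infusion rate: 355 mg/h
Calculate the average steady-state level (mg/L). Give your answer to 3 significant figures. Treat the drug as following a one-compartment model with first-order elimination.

19.7 mg/L

At steady state Css = R₀ / CL = 355 / 18.00 = 19.72 mg/L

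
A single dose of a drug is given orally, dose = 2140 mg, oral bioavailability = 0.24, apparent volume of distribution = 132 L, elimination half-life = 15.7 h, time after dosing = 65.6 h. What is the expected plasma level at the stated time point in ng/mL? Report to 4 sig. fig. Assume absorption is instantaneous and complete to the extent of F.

214.9 ng/mL

Amount reaching circulation = F × Dose = 0.24 × 2140 = 513.6 mg
C₀ = F·Dose / Vd = 513.6 / 132 = 3.891 mg/L
k = ln2 / t½ = 0.693147 / 15.7 = 0.04415 h⁻¹
C = C₀ · e^(−k·t) = 3.891 × e^(−0.04415 × 65.6)
  = 3.891 × 0.05523 = 0.2149 mg/L
Convert: 0.2149 mg/L × 1000 = 214.9 ng/mL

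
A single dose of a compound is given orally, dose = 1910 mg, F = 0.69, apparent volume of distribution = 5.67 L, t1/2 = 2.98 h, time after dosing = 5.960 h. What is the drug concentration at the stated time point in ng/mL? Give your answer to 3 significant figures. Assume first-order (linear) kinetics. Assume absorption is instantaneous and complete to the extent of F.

58100 ng/mL

Amount reaching circulation = F × Dose = 0.69 × 1910 = 1318 mg
C₀ = F·Dose / Vd = 1318 / 5.67 = 232.5 mg/L
k = ln2 / t½ = 0.693147 / 2.98 = 0.2326 h⁻¹
t / t½ = 5.960 / 2.98 = 2 half-lives
C = C₀ × (1/2)^2 = 232.5 × 0.2500 = 58.13 mg/L
Convert: 58.13 mg/L × 1000 = 58130 ng/mL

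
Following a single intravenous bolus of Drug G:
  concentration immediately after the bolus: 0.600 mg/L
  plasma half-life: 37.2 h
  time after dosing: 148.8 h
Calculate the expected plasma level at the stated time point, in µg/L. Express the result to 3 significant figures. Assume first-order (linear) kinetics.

k = ln2 / t½ = 0.693147 / 37.2 = 0.01863 h⁻¹
t / t½ = 148.8 / 37.2 = 4 half-lives
C = C₀ × (1/2)^4 = 0.6000 × 0.06250 = 0.03750 mg/L
Convert: 0.03750 mg/L × 1000 = 37.50 µg/L

37.5 µg/L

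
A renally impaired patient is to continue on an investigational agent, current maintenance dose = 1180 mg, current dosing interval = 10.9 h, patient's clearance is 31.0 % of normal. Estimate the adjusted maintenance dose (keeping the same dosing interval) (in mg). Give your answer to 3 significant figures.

To keep the same average steady-state level, dosing rate must scale with clearance.
CL ratio = 31.0 / 100 = 0.3100
New dose (same interval) = 1180 × 0.3100 = 365.8 mg

366 mg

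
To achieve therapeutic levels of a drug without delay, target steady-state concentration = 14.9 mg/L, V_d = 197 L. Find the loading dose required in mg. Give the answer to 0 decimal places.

LD = Css × Vd = 14.9 × 197 = 2935 mg

2935 mg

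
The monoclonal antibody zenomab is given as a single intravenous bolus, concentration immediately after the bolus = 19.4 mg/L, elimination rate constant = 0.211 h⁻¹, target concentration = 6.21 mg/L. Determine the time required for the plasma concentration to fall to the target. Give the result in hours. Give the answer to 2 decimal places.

t = ln(C₀ / C) / k = ln(19.40 / 6.21) / 0.2110
  = ln(3.124) / 0.2110 = 1.139 / 0.2110 = 5.398 h

5.40 h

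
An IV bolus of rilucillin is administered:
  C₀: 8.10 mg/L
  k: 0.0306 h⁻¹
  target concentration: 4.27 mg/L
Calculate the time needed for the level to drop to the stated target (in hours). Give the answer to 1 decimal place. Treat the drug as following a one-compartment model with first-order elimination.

20.9 h

t = ln(C₀ / C) / k = ln(8.100 / 4.27) / 0.03060
  = ln(1.897) / 0.03060 = 0.6403 / 0.03060 = 20.92 h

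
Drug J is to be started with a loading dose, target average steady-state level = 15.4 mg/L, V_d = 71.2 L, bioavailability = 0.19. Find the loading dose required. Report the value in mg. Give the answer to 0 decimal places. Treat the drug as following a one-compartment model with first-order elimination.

5771 mg

LD = Css × Vd / F = 15.4 × 71.2 / 0.19 = 5771 mg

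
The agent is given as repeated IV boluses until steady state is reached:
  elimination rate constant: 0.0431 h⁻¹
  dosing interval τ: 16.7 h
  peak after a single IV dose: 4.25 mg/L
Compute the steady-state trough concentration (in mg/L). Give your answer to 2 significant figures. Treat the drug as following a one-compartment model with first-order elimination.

e^(−kτ) = e^(−0.04310 × 16.7) = 0.4869
Accumulation ratio R = 1 / (1 − e^(−kτ)) = 1 / (1 − 0.4869) = 1.949
Steady-state trough = C₀ × R × e^(−kτ) = 4.25 × 1.949 × 0.4869 = 4.033 mg/L

4.0 mg/L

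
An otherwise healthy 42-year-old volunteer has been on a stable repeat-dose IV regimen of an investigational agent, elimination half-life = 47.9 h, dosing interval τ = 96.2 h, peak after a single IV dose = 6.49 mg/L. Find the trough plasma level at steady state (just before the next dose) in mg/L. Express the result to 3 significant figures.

k = ln2 / t½ = 0.693147 / 47.9 = 0.01447 h⁻¹
e^(−kτ) = e^(−0.01447 × 96.2) = 0.2486
Accumulation ratio R = 1 / (1 − e^(−kτ)) = 1 / (1 − 0.2486) = 1.331
Steady-state trough = C₀ × R × e^(−kτ) = 6.49 × 1.331 × 0.2486 = 2.147 mg/L

2.15 mg/L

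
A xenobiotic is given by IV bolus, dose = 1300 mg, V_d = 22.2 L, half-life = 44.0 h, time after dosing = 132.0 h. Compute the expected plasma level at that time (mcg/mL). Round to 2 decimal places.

7.32 mcg/mL

C₀ = Dose / Vd = 1300 / 22.2 = 58.56 mg/L
k = ln2 / t½ = 0.693147 / 44.0 = 0.01575 h⁻¹
t / t½ = 132.0 / 44.0 = 3 half-lives
C = C₀ × (1/2)^3 = 58.56 × 0.1250 = 7.320 mg/L
(7.320 mg/L = 7.320 mcg/mL)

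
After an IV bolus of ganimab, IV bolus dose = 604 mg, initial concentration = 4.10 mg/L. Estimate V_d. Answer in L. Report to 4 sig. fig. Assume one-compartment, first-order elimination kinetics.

147.3 L

Vd = Dose / C₀ = 604.0 / 4.10 = 147.3 L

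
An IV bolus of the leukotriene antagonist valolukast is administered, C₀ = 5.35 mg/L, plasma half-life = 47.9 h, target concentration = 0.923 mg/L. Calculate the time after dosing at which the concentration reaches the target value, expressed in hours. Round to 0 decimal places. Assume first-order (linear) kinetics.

121 h

k = ln2 / t½ = 0.693147 / 47.9 = 0.01447 h⁻¹
t = ln(C₀ / C) / k = ln(5.350 / 0.923) / 0.01447
  = ln(5.796) / 0.01447 = 1.757 / 0.01447 = 121.4 h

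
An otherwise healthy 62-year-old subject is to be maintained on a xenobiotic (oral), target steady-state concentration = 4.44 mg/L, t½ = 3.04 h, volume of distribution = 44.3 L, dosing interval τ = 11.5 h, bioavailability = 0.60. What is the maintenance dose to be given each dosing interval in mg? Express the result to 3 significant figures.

k = ln2 / t½ = 0.693147 / 3.04 = 0.2280 h⁻¹
CL = k × Vd = 0.2280 × 44.3 = 10.10 L/h
At steady state, F × (Dose/τ) = Css × CL.
Dose = Css × CL × τ / F = 4.44 × 10.10 × 11.5 / 0.60 = 859.5 mg

860 mg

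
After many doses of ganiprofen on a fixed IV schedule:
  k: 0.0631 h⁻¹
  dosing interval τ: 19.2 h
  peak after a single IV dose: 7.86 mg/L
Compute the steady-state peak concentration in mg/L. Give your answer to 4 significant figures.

e^(−kτ) = e^(−0.06310 × 19.2) = 0.2977
Accumulation ratio R = 1 / (1 − e^(−kτ)) = 1 / (1 − 0.2977) = 1.424
Steady-state peak = C₀ × R = 7.86 × 1.424 = 11.19 mg/L

11.19 mg/L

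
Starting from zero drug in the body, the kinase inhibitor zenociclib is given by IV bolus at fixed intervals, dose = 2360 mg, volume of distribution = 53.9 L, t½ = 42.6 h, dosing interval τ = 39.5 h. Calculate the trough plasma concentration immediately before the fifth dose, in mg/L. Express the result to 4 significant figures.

44.85 mg/L

C₀ per dose = Dose / Vd = 2360 / 53.9 = 43.78 mg/L
k = ln2 / t½ = 0.693147 / 42.6 = 0.01627 h⁻¹
Fraction remaining after one interval: r = e^(−kτ) = e^(−0.01627 × 39.5) = 0.5259
Before dose 5, 4 doses have been given (aged 1τ, 2τ, 3τ, 4τ).
C_trough = C₀ × (r + r² + … + r^4) = C₀ × r(1−r^4)/(1−r)
        = 43.78 × 0.5259 × (1 − 0.07649) / (1 − 0.5259) = 44.85 mg/L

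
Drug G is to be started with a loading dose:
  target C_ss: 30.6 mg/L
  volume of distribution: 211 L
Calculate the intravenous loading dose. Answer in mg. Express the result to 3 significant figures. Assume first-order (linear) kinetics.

6460 mg

LD = Css × Vd = 30.6 × 211 = 6457 mg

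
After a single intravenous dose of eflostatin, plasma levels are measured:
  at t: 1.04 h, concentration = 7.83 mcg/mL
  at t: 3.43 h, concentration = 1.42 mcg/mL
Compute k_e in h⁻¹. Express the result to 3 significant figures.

k = ln(C₁/C₂) / (t₂ − t₁) = ln(7.83/1.42) / (3.43 − 1.04)
  = 1.707 / 2.390 = 0.7142 h⁻¹

0.714 h⁻¹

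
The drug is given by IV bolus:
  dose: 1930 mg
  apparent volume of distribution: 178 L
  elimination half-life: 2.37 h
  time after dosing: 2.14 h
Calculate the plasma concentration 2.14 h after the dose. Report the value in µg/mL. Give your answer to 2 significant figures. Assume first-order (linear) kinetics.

5.8 µg/mL

C₀ = Dose / Vd = 1930 / 178 = 10.84 mg/L
k = ln2 / t½ = 0.693147 / 2.37 = 0.2925 h⁻¹
C = C₀ · e^(−k·t) = 10.84 × e^(−0.2925 × 2.14)
  = 10.84 × 0.5348 = 5.797 mg/L
(5.797 mg/L = 5.797 µg/mL)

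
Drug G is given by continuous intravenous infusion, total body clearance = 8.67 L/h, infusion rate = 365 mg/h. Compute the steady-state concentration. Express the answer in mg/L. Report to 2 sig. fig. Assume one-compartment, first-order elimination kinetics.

At steady state Css = R₀ / CL = 365 / 8.670 = 42.10 mg/L

42 mg/L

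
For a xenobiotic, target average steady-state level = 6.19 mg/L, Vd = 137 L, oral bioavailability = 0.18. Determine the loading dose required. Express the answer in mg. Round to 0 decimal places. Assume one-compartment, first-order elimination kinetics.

LD = Css × Vd / F = 6.19 × 137 / 0.18 = 4711 mg

4711 mg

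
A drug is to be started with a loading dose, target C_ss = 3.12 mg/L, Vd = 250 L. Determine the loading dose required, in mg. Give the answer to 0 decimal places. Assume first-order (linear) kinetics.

780 mg

LD = Css × Vd = 3.12 × 250 = 780.0 mg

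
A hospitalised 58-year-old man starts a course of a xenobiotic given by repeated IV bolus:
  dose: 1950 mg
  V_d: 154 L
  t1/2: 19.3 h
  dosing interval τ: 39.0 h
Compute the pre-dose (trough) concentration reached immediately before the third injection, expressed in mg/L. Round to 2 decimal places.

3.89 mg/L

C₀ per dose = Dose / Vd = 1950 / 154 = 12.66 mg/L
k = ln2 / t½ = 0.693147 / 19.3 = 0.03591 h⁻¹
Fraction remaining after one interval: r = e^(−kτ) = e^(−0.03591 × 39.0) = 0.2465
Before dose 3, 2 doses have been given (aged 1τ, 2τ).
C_trough = C₀ × (r + r²) = 12.66 × (0.2465 + 0.06076) = 3.890 mg/L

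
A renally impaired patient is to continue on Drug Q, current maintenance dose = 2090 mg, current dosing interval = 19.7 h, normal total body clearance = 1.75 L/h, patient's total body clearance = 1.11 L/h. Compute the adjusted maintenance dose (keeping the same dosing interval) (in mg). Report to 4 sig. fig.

1326 mg

To keep the same average steady-state level, dosing rate must scale with clearance.
CL ratio = 1.11 / 1.75 = 0.6343
New dose (same interval) = 2090 × 0.6343 = 1326 mg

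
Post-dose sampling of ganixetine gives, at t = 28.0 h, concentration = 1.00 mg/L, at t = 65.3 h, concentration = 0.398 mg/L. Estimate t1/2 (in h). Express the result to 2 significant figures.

28 h

k = ln(C₁/C₂) / (t₂ − t₁) = ln(1.00/0.398) / (65.3 − 28.0)
  = 0.9213 / 37.30 = 0.02470 h⁻¹
t½ = ln2 / k = 0.693147 / 0.02470 = 28.06 h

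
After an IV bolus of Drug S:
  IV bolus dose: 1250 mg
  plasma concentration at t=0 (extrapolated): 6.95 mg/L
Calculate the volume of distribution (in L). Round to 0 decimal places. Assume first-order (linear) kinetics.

Vd = Dose / C₀ = 1250 / 6.95 = 179.9 L

180 L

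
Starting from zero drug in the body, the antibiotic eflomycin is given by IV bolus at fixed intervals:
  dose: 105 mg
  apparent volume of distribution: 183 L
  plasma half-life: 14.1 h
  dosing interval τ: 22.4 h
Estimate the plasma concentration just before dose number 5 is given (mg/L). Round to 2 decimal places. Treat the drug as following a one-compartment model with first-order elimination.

0.28 mg/L

C₀ per dose = Dose / Vd = 105 / 183 = 0.5738 mg/L
k = ln2 / t½ = 0.693147 / 14.1 = 0.04916 h⁻¹
Fraction remaining after one interval: r = e^(−kτ) = e^(−0.04916 × 22.4) = 0.3325
Before dose 5, 4 doses have been given (aged 1τ, 2τ, 3τ, 4τ).
C_trough = C₀ × (r + r² + … + r^4) = C₀ × r(1−r^4)/(1−r)
        = 0.5738 × 0.3325 × (1 − 0.01222) / (1 − 0.3325) = 0.2823 mg/L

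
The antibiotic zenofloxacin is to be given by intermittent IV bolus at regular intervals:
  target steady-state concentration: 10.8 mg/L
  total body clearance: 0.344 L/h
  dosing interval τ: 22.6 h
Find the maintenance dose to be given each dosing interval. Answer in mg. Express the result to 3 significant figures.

At steady state, Dose/τ = Css × CL.
Dose = Css × CL × τ = 10.8 × 0.3440 × 22.6 = 83.96 mg

84.0 mg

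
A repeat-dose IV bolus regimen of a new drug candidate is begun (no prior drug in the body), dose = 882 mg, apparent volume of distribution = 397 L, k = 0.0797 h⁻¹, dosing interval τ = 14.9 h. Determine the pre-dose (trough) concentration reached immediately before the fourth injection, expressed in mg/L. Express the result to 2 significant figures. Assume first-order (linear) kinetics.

C₀ per dose = Dose / Vd = 882 / 397 = 2.222 mg/L
Fraction remaining after one interval: r = e^(−kτ) = e^(−0.07970 × 14.9) = 0.3050
Before dose 4, 3 doses have been given (aged 1τ, 2τ, 3τ).
C_trough = C₀ × (r + r² + … + r^3) = C₀ × r(1−r^3)/(1−r)
        = 2.222 × 0.3050 × (1 − 0.02837) / (1 − 0.3050) = 0.9475 mg/L

0.95 mg/L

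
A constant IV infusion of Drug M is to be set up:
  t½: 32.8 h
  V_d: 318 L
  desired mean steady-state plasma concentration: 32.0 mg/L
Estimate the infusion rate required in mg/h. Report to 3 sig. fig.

215 mg/h

k = ln2 / t½ = 0.693147 / 32.8 = 0.02113 h⁻¹
CL = k × Vd = 0.02113 × 318 = 6.719 L/h
At steady state, infusion rate R₀ = Css × CL = 32.0 × 6.719 = 215.0 mg/h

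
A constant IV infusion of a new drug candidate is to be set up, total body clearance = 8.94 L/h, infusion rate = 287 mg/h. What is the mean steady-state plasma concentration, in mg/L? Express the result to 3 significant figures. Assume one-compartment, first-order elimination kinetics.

32.1 mg/L

At steady state Css = R₀ / CL = 287 / 8.940 = 32.10 mg/L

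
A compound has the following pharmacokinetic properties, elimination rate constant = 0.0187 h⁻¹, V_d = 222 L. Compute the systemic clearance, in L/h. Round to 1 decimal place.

CL = k × Vd = 0.0187 × 222 = 4.151 L/h

4.2 L/h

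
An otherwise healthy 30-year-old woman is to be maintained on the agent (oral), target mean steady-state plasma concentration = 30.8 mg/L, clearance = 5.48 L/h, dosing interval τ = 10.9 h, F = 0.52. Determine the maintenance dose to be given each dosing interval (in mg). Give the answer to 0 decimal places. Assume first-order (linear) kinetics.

3538 mg

At steady state, F × (Dose/τ) = Css × CL.
Dose = Css × CL × τ / F = 30.8 × 5.480 × 10.9 / 0.52 = 3538 mg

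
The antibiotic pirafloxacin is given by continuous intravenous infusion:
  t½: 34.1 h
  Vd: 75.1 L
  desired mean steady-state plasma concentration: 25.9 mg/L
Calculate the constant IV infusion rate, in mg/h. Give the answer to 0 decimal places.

40 mg/h

k = ln2 / t½ = 0.693147 / 34.1 = 0.02033 h⁻¹
CL = k × Vd = 0.02033 × 75.1 = 1.527 L/h
At steady state, infusion rate R₀ = Css × CL = 25.9 × 1.527 = 39.55 mg/h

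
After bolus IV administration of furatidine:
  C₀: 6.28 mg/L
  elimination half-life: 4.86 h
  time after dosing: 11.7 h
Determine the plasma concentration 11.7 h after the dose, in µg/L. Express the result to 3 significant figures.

1180 µg/L

k = ln2 / t½ = 0.693147 / 4.86 = 0.1426 h⁻¹
C = C₀ · e^(−k·t) = 6.280 × e^(−0.1426 × 11.7)
  = 6.280 × 0.1885 = 1.184 mg/L
Convert: 1.184 mg/L × 1000 = 1184 µg/L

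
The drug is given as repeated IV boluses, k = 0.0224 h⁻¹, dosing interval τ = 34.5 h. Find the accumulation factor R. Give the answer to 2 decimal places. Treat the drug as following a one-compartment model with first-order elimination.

e^(−kτ) = e^(−0.02240 × 34.5) = 0.4617
Accumulation ratio R = 1 / (1 − e^(−kτ)) = 1 / (1 − 0.4617) = 1.858

1.86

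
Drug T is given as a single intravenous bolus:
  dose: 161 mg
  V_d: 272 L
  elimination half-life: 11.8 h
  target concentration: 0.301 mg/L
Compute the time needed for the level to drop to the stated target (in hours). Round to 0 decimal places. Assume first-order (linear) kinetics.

C₀ = Dose / Vd = 161.0 / 272 = 0.5919 mg/L
k = ln2 / t½ = 0.693147 / 11.8 = 0.05874 h⁻¹
t = ln(C₀ / C) / k = ln(0.5919 / 0.301) / 0.05874
  = ln(1.966) / 0.05874 = 0.6760 / 0.05874 = 11.51 h

12 h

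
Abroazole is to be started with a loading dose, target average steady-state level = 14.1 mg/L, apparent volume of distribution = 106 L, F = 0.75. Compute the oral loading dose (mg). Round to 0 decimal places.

1993 mg

LD = Css × Vd / F = 14.1 × 106 / 0.75 = 1993 mg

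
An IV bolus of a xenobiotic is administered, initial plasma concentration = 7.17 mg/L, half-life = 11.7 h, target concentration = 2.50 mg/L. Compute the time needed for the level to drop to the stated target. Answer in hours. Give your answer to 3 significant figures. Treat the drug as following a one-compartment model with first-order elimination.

k = ln2 / t½ = 0.693147 / 11.7 = 0.05924 h⁻¹
t = ln(C₀ / C) / k = ln(7.170 / 2.50) / 0.05924
  = ln(2.868) / 0.05924 = 1.054 / 0.05924 = 17.79 h

17.8 h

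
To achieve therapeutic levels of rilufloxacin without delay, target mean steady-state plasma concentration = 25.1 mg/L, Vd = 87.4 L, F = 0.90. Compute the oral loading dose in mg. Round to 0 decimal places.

2437 mg

LD = Css × Vd / F = 25.1 × 87.4 / 0.90 = 2437 mg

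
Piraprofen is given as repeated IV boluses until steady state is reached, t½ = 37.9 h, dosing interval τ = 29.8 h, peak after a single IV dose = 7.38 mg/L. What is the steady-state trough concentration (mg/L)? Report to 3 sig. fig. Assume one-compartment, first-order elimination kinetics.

k = ln2 / t½ = 0.693147 / 37.9 = 0.01829 h⁻¹
e^(−kτ) = e^(−0.01829 × 29.8) = 0.5798
Accumulation ratio R = 1 / (1 − e^(−kτ)) = 1 / (1 − 0.5798) = 2.380
Steady-state trough = C₀ × R × e^(−kτ) = 7.38 × 2.380 × 0.5798 = 10.18 mg/L

10.2 mg/L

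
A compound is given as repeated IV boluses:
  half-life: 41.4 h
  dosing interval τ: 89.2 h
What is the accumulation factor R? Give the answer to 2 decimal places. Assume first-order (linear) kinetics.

1.29

k = ln2 / t½ = 0.693147 / 41.4 = 0.01674 h⁻¹
e^(−kτ) = e^(−0.01674 × 89.2) = 0.2247
Accumulation ratio R = 1 / (1 − e^(−kτ)) = 1 / (1 − 0.2247) = 1.290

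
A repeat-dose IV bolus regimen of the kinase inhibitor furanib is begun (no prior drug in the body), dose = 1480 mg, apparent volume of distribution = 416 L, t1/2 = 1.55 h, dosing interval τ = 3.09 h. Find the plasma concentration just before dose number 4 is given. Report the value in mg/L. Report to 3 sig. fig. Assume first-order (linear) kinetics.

1.17 mg/L

C₀ per dose = Dose / Vd = 1480 / 416 = 3.558 mg/L
k = ln2 / t½ = 0.693147 / 1.55 = 0.4472 h⁻¹
Fraction remaining after one interval: r = e^(−kτ) = e^(−0.4472 × 3.09) = 0.2511
Before dose 4, 3 doses have been given (aged 1τ, 2τ, 3τ).
C_trough = C₀ × (r + r² + … + r^3) = C₀ × r(1−r^3)/(1−r)
        = 3.558 × 0.2511 × (1 − 0.01583) / (1 − 0.2511) = 1.174 mg/L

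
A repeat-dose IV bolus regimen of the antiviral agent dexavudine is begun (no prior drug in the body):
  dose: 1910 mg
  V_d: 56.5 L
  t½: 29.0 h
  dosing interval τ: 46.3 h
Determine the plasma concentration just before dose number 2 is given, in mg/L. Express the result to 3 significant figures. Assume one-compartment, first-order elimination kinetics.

C₀ per dose = Dose / Vd = 1910 / 56.5 = 33.81 mg/L
k = ln2 / t½ = 0.693147 / 29.0 = 0.02390 h⁻¹
Fraction remaining after one interval: r = e^(−kτ) = e^(−0.02390 × 46.3) = 0.3307
Before dose 2, 1 dose has been given (aged 1τ).
C_trough = C₀ × r = 33.81 × 0.3307 = 11.18 mg/L

11.2 mg/L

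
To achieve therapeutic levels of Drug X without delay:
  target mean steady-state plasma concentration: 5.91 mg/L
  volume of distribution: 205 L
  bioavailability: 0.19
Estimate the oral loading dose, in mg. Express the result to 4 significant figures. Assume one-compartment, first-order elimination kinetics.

6377 mg

LD = Css × Vd / F = 5.91 × 205 / 0.19 = 6377 mg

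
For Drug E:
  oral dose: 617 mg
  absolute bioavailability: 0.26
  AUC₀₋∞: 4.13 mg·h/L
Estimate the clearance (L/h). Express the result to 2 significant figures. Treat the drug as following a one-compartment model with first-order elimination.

CL = F·Dose / AUC = 0.26 × 617 / 4.13 = 38.84 L/h

39 L/h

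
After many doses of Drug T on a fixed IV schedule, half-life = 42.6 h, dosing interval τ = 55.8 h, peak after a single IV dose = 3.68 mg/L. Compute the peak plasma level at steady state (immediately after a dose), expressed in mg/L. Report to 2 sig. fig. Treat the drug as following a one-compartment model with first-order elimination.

6.2 mg/L

k = ln2 / t½ = 0.693147 / 42.6 = 0.01627 h⁻¹
e^(−kτ) = e^(−0.01627 × 55.8) = 0.4034
Accumulation ratio R = 1 / (1 − e^(−kτ)) = 1 / (1 − 0.4034) = 1.676
Steady-state peak = C₀ × R = 3.68 × 1.676 = 6.168 mg/L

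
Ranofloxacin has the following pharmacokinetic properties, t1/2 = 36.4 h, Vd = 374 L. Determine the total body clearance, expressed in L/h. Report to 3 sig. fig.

k = ln2 / t½ = 0.693147 / 36.4 = 0.01904 h⁻¹
CL = k × Vd = 0.01904 × 374 = 7.121 L/h

7.12 L/h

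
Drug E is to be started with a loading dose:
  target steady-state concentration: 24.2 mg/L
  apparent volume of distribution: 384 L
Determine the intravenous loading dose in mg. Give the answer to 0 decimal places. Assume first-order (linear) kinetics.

9293 mg

LD = Css × Vd = 24.2 × 384 = 9293 mg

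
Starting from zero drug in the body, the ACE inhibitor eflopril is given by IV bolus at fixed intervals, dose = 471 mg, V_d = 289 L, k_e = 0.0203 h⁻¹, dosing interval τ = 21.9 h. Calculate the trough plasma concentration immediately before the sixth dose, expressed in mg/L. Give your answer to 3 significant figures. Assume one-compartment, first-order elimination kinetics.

C₀ per dose = Dose / Vd = 471 / 289 = 1.630 mg/L
Fraction remaining after one interval: r = e^(−kτ) = e^(−0.02030 × 21.9) = 0.6411
Before dose 6, 5 doses have been given (aged 1τ, 2τ, 3τ, 4τ, 5τ).
C_trough = C₀ × (r + r² + … + r^5) = C₀ × r(1−r^5)/(1−r)
        = 1.630 × 0.6411 × (1 − 0.1083) / (1 − 0.6411) = 2.596 mg/L

2.60 mg/L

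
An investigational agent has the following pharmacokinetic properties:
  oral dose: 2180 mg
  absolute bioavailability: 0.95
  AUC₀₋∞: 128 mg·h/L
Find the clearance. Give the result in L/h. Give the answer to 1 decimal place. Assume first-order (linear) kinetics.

16.2 L/h

CL = F·Dose / AUC = 0.95 × 2180 / 128 = 16.18 L/h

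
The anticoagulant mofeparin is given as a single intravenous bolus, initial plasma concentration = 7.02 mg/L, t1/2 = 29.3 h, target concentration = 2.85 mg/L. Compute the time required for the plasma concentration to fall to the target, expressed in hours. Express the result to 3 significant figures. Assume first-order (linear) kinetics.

k = ln2 / t½ = 0.693147 / 29.3 = 0.02366 h⁻¹
t = ln(C₀ / C) / k = ln(7.020 / 2.85) / 0.02366
  = ln(2.463) / 0.02366 = 0.9014 / 0.02366 = 38.10 h

38.1 h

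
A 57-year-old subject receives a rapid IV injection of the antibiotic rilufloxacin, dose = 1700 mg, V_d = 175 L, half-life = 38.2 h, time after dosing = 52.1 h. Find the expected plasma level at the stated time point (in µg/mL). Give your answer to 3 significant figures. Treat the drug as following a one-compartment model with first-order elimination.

3.77 µg/mL

C₀ = Dose / Vd = 1700 / 175 = 9.714 mg/L
k = ln2 / t½ = 0.693147 / 38.2 = 0.01815 h⁻¹
C = C₀ · e^(−k·t) = 9.714 × e^(−0.01815 × 52.1)
  = 9.714 × 0.3884 = 3.773 mg/L
(3.773 mg/L = 3.773 µg/mL)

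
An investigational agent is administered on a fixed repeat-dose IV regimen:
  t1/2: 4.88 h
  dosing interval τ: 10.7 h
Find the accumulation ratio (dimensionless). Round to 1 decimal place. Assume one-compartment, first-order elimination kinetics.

k = ln2 / t½ = 0.693147 / 4.88 = 0.1420 h⁻¹
e^(−kτ) = e^(−0.1420 × 10.7) = 0.2188
Accumulation ratio R = 1 / (1 − e^(−kτ)) = 1 / (1 − 0.2188) = 1.280

1.3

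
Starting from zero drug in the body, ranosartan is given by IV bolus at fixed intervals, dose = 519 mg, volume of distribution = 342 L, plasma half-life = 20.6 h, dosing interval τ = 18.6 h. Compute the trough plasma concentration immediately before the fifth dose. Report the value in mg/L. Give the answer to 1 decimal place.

C₀ per dose = Dose / Vd = 519 / 342 = 1.518 mg/L
k = ln2 / t½ = 0.693147 / 20.6 = 0.03365 h⁻¹
Fraction remaining after one interval: r = e^(−kτ) = e^(−0.03365 × 18.6) = 0.5348
Before dose 5, 4 doses have been given (aged 1τ, 2τ, 3τ, 4τ).
C_trough = C₀ × (r + r² + … + r^4) = C₀ × r(1−r^4)/(1−r)
        = 1.518 × 0.5348 × (1 − 0.08180) / (1 − 0.5348) = 1.602 mg/L

1.6 mg/L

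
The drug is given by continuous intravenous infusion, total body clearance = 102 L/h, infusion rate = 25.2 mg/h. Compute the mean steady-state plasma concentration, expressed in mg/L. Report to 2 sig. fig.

At steady state Css = R₀ / CL = 25.2 / 102.0 = 0.2471 mg/L

0.25 mg/L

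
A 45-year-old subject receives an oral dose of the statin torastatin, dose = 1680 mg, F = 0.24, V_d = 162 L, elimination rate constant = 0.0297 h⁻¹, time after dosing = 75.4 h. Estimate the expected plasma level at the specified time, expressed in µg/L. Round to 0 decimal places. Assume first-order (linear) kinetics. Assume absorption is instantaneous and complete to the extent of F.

Amount reaching circulation = F × Dose = 0.24 × 1680 = 403.2 mg
C₀ = F·Dose / Vd = 403.2 / 162 = 2.489 mg/L
C = C₀ · e^(−k·t) = 2.489 × e^(−0.02970 × 75.4)
  = 2.489 × 0.1065 = 0.2651 mg/L
Convert: 0.2651 mg/L × 1000 = 265.1 µg/L

265 µg/L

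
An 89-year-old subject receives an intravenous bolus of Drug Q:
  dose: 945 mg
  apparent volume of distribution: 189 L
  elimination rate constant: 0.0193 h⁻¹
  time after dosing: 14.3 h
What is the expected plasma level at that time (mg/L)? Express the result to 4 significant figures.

3.794 mg/L

C₀ = Dose / Vd = 945.0 / 189 = 5.000 mg/L
C = C₀ · e^(−k·t) = 5.000 × e^(−0.01930 × 14.3)
  = 5.000 × 0.7588 = 3.794 mg/L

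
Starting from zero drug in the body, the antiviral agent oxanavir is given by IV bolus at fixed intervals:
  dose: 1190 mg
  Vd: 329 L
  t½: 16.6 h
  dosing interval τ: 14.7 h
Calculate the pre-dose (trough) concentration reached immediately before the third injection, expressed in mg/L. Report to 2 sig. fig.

3.0 mg/L

C₀ per dose = Dose / Vd = 1190 / 329 = 3.617 mg/L
k = ln2 / t½ = 0.693147 / 16.6 = 0.04176 h⁻¹
Fraction remaining after one interval: r = e^(−kτ) = e^(−0.04176 × 14.7) = 0.5413
Before dose 3, 2 doses have been given (aged 1τ, 2τ).
C_trough = C₀ × (r + r²) = 3.617 × (0.5413 + 0.2930) = 3.018 mg/L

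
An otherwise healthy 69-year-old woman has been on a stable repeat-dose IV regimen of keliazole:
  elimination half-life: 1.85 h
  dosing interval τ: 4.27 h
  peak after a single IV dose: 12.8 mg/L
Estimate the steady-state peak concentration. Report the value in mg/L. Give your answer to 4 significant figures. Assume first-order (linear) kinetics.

k = ln2 / t½ = 0.693147 / 1.85 = 0.3747 h⁻¹
e^(−kτ) = e^(−0.3747 × 4.27) = 0.2019
Accumulation ratio R = 1 / (1 − e^(−kτ)) = 1 / (1 − 0.2019) = 1.253
Steady-state peak = C₀ × R = 12.8 × 1.253 = 16.04 mg/L

16.04 mg/L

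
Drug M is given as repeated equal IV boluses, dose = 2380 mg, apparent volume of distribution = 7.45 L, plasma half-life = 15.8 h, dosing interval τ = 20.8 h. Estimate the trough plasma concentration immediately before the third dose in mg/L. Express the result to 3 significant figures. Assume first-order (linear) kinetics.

180 mg/L

C₀ per dose = Dose / Vd = 2380 / 7.45 = 319.5 mg/L
k = ln2 / t½ = 0.693147 / 15.8 = 0.04387 h⁻¹
Fraction remaining after one interval: r = e^(−kτ) = e^(−0.04387 × 20.8) = 0.4015
Before dose 3, 2 doses have been given (aged 1τ, 2τ).
C_trough = C₀ × (r + r²) = 319.5 × (0.4015 + 0.1612) = 179.8 mg/L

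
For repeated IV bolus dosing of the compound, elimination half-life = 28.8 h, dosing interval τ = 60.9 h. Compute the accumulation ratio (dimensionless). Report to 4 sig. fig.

k = ln2 / t½ = 0.693147 / 28.8 = 0.02407 h⁻¹
e^(−kτ) = e^(−0.02407 × 60.9) = 0.2309
Accumulation ratio R = 1 / (1 − e^(−kτ)) = 1 / (1 − 0.2309) = 1.300

1.300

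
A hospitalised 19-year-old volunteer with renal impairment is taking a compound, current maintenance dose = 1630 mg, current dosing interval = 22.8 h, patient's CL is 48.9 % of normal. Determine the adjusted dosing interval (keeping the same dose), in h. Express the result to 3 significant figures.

To keep the same average steady-state level, dosing rate must scale with clearance.
CL ratio = 48.9 / 100 = 0.4890
New interval (same dose) = 22.8 / 0.4890 = 46.63 h

46.6 h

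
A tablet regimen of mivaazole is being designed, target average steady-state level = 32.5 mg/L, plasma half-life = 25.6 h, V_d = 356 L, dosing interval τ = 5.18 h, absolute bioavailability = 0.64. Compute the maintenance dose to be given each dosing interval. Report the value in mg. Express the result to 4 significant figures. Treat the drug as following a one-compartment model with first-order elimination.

2536 mg

k = ln2 / t½ = 0.693147 / 25.6 = 0.02708 h⁻¹
CL = k × Vd = 0.02708 × 356 = 9.640 L/h
At steady state, F × (Dose/τ) = Css × CL.
Dose = Css × CL × τ / F = 32.5 × 9.640 × 5.18 / 0.64 = 2536 mg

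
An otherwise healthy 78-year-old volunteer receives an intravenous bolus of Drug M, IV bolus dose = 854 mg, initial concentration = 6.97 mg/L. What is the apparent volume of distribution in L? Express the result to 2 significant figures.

Vd = Dose / C₀ = 854.0 / 6.97 = 122.5 L

120 L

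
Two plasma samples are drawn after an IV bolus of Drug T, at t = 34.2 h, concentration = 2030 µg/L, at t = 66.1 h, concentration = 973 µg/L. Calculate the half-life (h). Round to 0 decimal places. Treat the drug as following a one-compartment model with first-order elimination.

k = ln(C₁/C₂) / (t₂ − t₁) = ln(2030/973) / (66.1 − 34.2)
  = 0.7354 / 31.90 = 0.02305 h⁻¹
t½ = ln2 / k = 0.693147 / 0.02305 = 30.07 h

30 h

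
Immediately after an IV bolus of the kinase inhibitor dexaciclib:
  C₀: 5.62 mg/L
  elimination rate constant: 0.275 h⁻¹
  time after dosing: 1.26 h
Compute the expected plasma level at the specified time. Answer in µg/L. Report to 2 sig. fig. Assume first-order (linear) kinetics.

C = C₀ · e^(−k·t) = 5.620 × e^(−0.2750 × 1.26)
  = 5.620 × 0.7072 = 3.974 mg/L
Convert: 3.974 mg/L × 1000 = 3974 µg/L

4000 µg/L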